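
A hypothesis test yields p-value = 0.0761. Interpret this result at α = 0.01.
Since p = 0.0761 > α = 0.01, fail to reject H₀.
There is insufficient evidence to reject the null hypothesis; the result is not statistically significant at the 0.01 level.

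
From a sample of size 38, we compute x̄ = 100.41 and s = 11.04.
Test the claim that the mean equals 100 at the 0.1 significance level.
One-sample t-test:
H₀: μ = 100
H₁: μ ≠ 100
df = n - 1 = 37
t = (x̄ - μ₀) / (s/√n) = (100.41 - 100) / (11.04/√38) = 0.229
p-value = 0.8202

Since p-value > α = 0.1, we fail to reject H₀.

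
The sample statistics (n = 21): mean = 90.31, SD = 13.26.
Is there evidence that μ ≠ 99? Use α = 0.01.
One-sample t-test:
H₀: μ = 99
H₁: μ ≠ 99
df = n - 1 = 20
t = (x̄ - μ₀) / (s/√n) = (90.31 - 99) / (13.26/√21) = -3.003
p-value = 0.0070

Since p-value < α = 0.01, we reject H₀.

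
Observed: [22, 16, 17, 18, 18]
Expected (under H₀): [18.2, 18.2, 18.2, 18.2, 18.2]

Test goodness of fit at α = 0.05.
Chi-square goodness of fit test:
H₀: observed counts match expected distribution
H₁: observed counts differ from expected distribution
df = k - 1 = 4
χ² = Σ(O - E)²/E
   = (22 - 18.2)²/18.2 + (16 - 18.2)²/18.2 + (17 - 18.2)²/18.2 + (18 - 18.2)²/18.2 + (18 - 18.2)²/18.2
   = 0.793 + 0.266 + 0.079 + 0.002 + 0.002
   = 1.14
p-value = 0.8874

Since p-value > α = 0.05, we fail to reject H₀.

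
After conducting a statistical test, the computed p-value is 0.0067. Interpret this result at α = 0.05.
Since p = 0.0067 < α = 0.05, reject H₀.
There is sufficient evidence to reject the null hypothesis; the result is statistically significant at the 0.05 level.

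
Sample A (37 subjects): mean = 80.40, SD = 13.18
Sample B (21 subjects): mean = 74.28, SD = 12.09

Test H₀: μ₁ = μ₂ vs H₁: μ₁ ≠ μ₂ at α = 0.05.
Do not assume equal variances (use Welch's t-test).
Welch's two-sample t-test:
H₀: μ₁ = μ₂
H₁: μ₁ ≠ μ₂
s₁²/n₁ = 13.18²/37 = 4.6949,  s₂²/n₂ = 12.09²/21 = 6.9604
SE = √(s₁²/n₁ + s₂²/n₂) = √(4.6949 + 6.9604) = 3.4140
df (Welch-Satterthwaite) = (s₁²/n₁ + s₂²/n₂)² / [(s₁²/n₁)²/(n₁-1) + (s₂²/n₂)²/(n₂-1)] ≈ 44.77
t = (x̄₁ - x̄₂) / SE = (80.40 - 74.28) / 3.4140 = 6.12 / 3.4140 = 1.793
p-value = 0.0798

Since p-value > α = 0.05, we fail to reject H₀.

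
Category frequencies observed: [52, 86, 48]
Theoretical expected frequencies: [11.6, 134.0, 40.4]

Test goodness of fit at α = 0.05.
Chi-square goodness of fit test:
H₀: observed counts match expected distribution
H₁: observed counts differ from expected distribution
df = k - 1 = 2
χ² = Σ(O - E)²/E
   = (52 - 11.6)²/11.6 + (86 - 134.0)²/134.0 + (48 - 40.4)²/40.4
   = 140.703 + 17.194 + 1.430
   = 159.33
p-value < 0.0001

Since p-value < α = 0.05, we reject H₀.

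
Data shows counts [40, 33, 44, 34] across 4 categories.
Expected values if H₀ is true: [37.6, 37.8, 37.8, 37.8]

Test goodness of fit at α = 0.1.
Chi-square goodness of fit test:
H₀: observed counts match expected distribution
H₁: observed counts differ from expected distribution
df = k - 1 = 3
χ² = Σ(O - E)²/E
   = (40 - 37.6)²/37.6 + (33 - 37.8)²/37.8 + (44 - 37.8)²/37.8 + (34 - 37.8)²/37.8
   = 0.153 + 0.610 + 1.017 + 0.382
   = 2.16
p-value = 0.5395

Since p-value > α = 0.1, we fail to reject H₀.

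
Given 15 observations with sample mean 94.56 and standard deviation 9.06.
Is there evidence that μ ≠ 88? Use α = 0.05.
One-sample t-test:
H₀: μ = 88
H₁: μ ≠ 88
df = n - 1 = 14
t = (x̄ - μ₀) / (s/√n) = (94.56 - 88) / (9.06/√15) = 2.804
p-value = 0.0141

Since p-value < α = 0.05, we reject H₀.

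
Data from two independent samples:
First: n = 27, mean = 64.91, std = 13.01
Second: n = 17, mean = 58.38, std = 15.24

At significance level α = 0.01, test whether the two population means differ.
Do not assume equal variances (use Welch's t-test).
Welch's two-sample t-test:
H₀: μ₁ = μ₂
H₁: μ₁ ≠ μ₂
s₁²/n₁ = 13.01²/27 = 6.2689,  s₂²/n₂ = 15.24²/17 = 13.6622
SE = √(s₁²/n₁ + s₂²/n₂) = √(6.2689 + 13.6622) = 4.4644
df (Welch-Satterthwaite) = (s₁²/n₁ + s₂²/n₂)² / [(s₁²/n₁)²/(n₁-1) + (s₂²/n₂)²/(n₂-1)] ≈ 30.15
t = (x̄₁ - x̄₂) / SE = (64.91 - 58.38) / 4.4644 = 6.53 / 4.4644 = 1.463
p-value = 0.1539

Since p-value > α = 0.01, we fail to reject H₀.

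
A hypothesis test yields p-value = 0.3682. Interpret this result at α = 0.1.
Since p = 0.3682 > α = 0.1, fail to reject H₀.
There is insufficient evidence to reject the null hypothesis; the result is not statistically significant at the 0.1 level.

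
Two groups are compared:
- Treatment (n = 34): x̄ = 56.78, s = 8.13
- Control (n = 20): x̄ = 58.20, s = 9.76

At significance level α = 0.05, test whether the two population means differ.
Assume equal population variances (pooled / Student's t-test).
Student's two-sample t-test (equal variances):
H₀: μ₁ = μ₂
H₁: μ₁ ≠ μ₂
df = n₁ + n₂ - 2 = 52
Pooled variance s_p² = [(n₁-1)s₁² + (n₂-1)s₂²] / (n₁ + n₂ - 2) = [(33)(8.13²) + (19)(9.76²)] / 52 = 76.7518
SE = √(s_p²(1/n₁ + 1/n₂)) = √(76.7518 × (1/34 + 1/20)) = 2.4688
t = (x̄₁ - x̄₂) / SE = (56.78 - 58.20) / 2.4688 = -1.42 / 2.4688 = -0.575
p-value = 0.5677

Since p-value > α = 0.05, we fail to reject H₀.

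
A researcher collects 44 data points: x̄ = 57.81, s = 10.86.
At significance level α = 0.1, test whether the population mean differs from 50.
One-sample t-test:
H₀: μ = 50
H₁: μ ≠ 50
df = n - 1 = 43
t = (x̄ - μ₀) / (s/√n) = (57.81 - 50) / (10.86/√44) = 4.770
p-value < 0.0001

Since p-value < α = 0.1, we reject H₀.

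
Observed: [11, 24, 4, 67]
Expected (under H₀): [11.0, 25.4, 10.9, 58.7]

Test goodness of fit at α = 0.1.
Chi-square goodness of fit test:
H₀: observed counts match expected distribution
H₁: observed counts differ from expected distribution
df = k - 1 = 3
χ² = Σ(O - E)²/E
   = (11 - 11.0)²/11.0 + (24 - 25.4)²/25.4 + (4 - 10.9)²/10.9 + (67 - 58.7)²/58.7
   = 0.000 + 0.077 + 4.368 + 1.174
   = 5.62
p-value = 0.1317

Since p-value > α = 0.1, we fail to reject H₀.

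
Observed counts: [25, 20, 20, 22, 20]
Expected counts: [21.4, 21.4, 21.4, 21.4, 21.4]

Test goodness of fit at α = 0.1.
Chi-square goodness of fit test:
H₀: observed counts match expected distribution
H₁: observed counts differ from expected distribution
df = k - 1 = 4
χ² = Σ(O - E)²/E
   = (25 - 21.4)²/21.4 + (20 - 21.4)²/21.4 + (20 - 21.4)²/21.4 + (22 - 21.4)²/21.4 + (20 - 21.4)²/21.4
   = 0.606 + 0.092 + 0.092 + 0.017 + 0.092
   = 0.90
p-value = 0.9250

Since p-value > α = 0.1, we fail to reject H₀.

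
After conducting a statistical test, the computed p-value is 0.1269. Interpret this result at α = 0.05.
Since p = 0.1269 > α = 0.05, fail to reject H₀.
There is insufficient evidence to reject the null hypothesis; the result is not statistically significant at the 0.05 level.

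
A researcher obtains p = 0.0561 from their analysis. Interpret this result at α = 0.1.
Since p = 0.0561 < α = 0.1, reject H₀.
There is sufficient evidence to reject the null hypothesis; the result is statistically significant at the 0.1 level.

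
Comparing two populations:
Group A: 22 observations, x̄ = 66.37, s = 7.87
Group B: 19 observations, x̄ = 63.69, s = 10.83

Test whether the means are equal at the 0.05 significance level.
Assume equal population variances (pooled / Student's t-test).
Student's two-sample t-test (equal variances):
H₀: μ₁ = μ₂
H₁: μ₁ ≠ μ₂
df = n₁ + n₂ - 2 = 39
Pooled variance s_p² = [(n₁-1)s₁² + (n₂-1)s₂²] / (n₁ + n₂ - 2) = [(21)(7.87²) + (18)(10.83²)] / 39 = 87.4840
SE = √(s_p²(1/n₁ + 1/n₂)) = √(87.4840 × (1/22 + 1/19)) = 2.9293
t = (x̄₁ - x̄₂) / SE = (66.37 - 63.69) / 2.9293 = 2.68 / 2.9293 = 0.915
p-value = 0.3659

Since p-value > α = 0.05, we fail to reject H₀.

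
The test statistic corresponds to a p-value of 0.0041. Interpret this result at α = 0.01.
Since p = 0.0041 < α = 0.01, reject H₀.
There is sufficient evidence to reject the null hypothesis; the result is statistically significant at the 0.01 level.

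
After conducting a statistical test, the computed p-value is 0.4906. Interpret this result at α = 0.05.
Since p = 0.4906 > α = 0.05, fail to reject H₀.
There is insufficient evidence to reject the null hypothesis; the result is not statistically significant at the 0.05 level.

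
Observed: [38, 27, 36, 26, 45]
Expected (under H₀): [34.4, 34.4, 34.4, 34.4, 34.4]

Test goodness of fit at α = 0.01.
Chi-square goodness of fit test:
H₀: observed counts match expected distribution
H₁: observed counts differ from expected distribution
df = k - 1 = 4
χ² = Σ(O - E)²/E
   = (38 - 34.4)²/34.4 + (27 - 34.4)²/34.4 + (36 - 34.4)²/34.4 + (26 - 34.4)²/34.4 + (45 - 34.4)²/34.4
   = 0.377 + 1.592 + 0.074 + 2.051 + 3.266
   = 7.36
p-value = 0.1180

Since p-value > α = 0.01, we fail to reject H₀.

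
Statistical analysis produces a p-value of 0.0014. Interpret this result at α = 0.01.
Since p = 0.0014 < α = 0.01, reject H₀.
There is sufficient evidence to reject the null hypothesis; the result is statistically significant at the 0.01 level.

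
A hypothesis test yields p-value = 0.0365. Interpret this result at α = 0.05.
Since p = 0.0365 < α = 0.05, reject H₀.
There is sufficient evidence to reject the null hypothesis; the result is statistically significant at the 0.05 level.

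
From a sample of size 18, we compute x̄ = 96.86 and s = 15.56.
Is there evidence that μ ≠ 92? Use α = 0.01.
One-sample t-test:
H₀: μ = 92
H₁: μ ≠ 92
df = n - 1 = 17
t = (x̄ - μ₀) / (s/√n) = (96.86 - 92) / (15.56/√18) = 1.325
p-value = 0.2027

Since p-value > α = 0.01, we fail to reject H₀.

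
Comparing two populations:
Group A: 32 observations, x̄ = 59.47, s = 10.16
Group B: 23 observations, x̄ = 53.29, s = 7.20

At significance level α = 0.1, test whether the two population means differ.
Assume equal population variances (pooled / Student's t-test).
Student's two-sample t-test (equal variances):
H₀: μ₁ = μ₂
H₁: μ₁ ≠ μ₂
df = n₁ + n₂ - 2 = 53
Pooled variance s_p² = [(n₁-1)s₁² + (n₂-1)s₂²] / (n₁ + n₂ - 2) = [(31)(10.16²) + (22)(7.20²)] / 53 = 81.8957
SE = √(s_p²(1/n₁ + 1/n₂)) = √(81.8957 × (1/32 + 1/23)) = 2.4738
t = (x̄₁ - x̄₂) / SE = (59.47 - 53.29) / 2.4738 = 6.18 / 2.4738 = 2.498
p-value = 0.0156

Since p-value < α = 0.1, we reject H₀.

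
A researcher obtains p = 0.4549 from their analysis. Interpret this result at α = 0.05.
Since p = 0.4549 > α = 0.05, fail to reject H₀.
There is insufficient evidence to reject the null hypothesis; the result is not statistically significant at the 0.05 level.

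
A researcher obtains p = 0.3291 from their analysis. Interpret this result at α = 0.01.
Since p = 0.3291 > α = 0.01, fail to reject H₀.
There is insufficient evidence to reject the null hypothesis; the result is not statistically significant at the 0.01 level.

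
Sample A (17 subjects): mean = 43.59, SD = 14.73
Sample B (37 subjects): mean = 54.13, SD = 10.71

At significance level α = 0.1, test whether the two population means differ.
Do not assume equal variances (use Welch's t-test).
Welch's two-sample t-test:
H₀: μ₁ = μ₂
H₁: μ₁ ≠ μ₂
s₁²/n₁ = 14.73²/17 = 12.7631,  s₂²/n₂ = 10.71²/37 = 3.1001
SE = √(s₁²/n₁ + s₂²/n₂) = √(12.7631 + 3.1001) = 3.9829
df (Welch-Satterthwaite) = (s₁²/n₁ + s₂²/n₂)² / [(s₁²/n₁)²/(n₁-1) + (s₂²/n₂)²/(n₂-1)] ≈ 24.09
t = (x̄₁ - x̄₂) / SE = (43.59 - 54.13) / 3.9829 = -10.54 / 3.9829 = -2.646
p-value = 0.0141

Since p-value < α = 0.1, we reject H₀.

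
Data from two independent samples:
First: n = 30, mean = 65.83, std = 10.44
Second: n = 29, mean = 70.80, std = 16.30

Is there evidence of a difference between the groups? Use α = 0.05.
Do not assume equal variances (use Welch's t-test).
Welch's two-sample t-test:
H₀: μ₁ = μ₂
H₁: μ₁ ≠ μ₂
s₁²/n₁ = 10.44²/30 = 3.6331,  s₂²/n₂ = 16.30²/29 = 9.1617
SE = √(s₁²/n₁ + s₂²/n₂) = √(3.6331 + 9.1617) = 3.5770
df (Welch-Satterthwaite) = (s₁²/n₁ + s₂²/n₂)² / [(s₁²/n₁)²/(n₁-1) + (s₂²/n₂)²/(n₂-1)] ≈ 47.41
t = (x̄₁ - x̄₂) / SE = (65.83 - 70.80) / 3.5770 = -4.97 / 3.5770 = -1.389
p-value = 0.1712

Since p-value > α = 0.05, we fail to reject H₀.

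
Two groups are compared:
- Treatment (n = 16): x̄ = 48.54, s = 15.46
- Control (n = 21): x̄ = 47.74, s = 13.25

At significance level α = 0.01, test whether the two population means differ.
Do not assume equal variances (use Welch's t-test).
Welch's two-sample t-test:
H₀: μ₁ = μ₂
H₁: μ₁ ≠ μ₂
s₁²/n₁ = 15.46²/16 = 14.9382,  s₂²/n₂ = 13.25²/21 = 8.3601
SE = √(s₁²/n₁ + s₂²/n₂) = √(14.9382 + 8.3601) = 4.8268
df (Welch-Satterthwaite) = (s₁²/n₁ + s₂²/n₂)² / [(s₁²/n₁)²/(n₁-1) + (s₂²/n₂)²/(n₂-1)] ≈ 29.55
t = (x̄₁ - x̄₂) / SE = (48.54 - 47.74) / 4.8268 = 0.80 / 4.8268 = 0.166
p-value = 0.8695

Since p-value > α = 0.01, we fail to reject H₀.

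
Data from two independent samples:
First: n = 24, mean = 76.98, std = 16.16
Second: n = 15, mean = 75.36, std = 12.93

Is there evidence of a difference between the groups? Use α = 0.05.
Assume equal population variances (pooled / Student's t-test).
Student's two-sample t-test (equal variances):
H₀: μ₁ = μ₂
H₁: μ₁ ≠ μ₂
df = n₁ + n₂ - 2 = 37
Pooled variance s_p² = [(n₁-1)s₁² + (n₂-1)s₂²] / (n₁ + n₂ - 2) = [(23)(16.16²) + (14)(12.93²)] / 37 = 225.5929
SE = √(s_p²(1/n₁ + 1/n₂)) = √(225.5929 × (1/24 + 1/15)) = 4.9436
t = (x̄₁ - x̄₂) / SE = (76.98 - 75.36) / 4.9436 = 1.62 / 4.9436 = 0.328
p-value = 0.7450

Since p-value > α = 0.05, we fail to reject H₀.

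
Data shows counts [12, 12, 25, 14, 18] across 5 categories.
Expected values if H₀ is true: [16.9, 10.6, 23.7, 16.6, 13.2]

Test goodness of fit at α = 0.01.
Chi-square goodness of fit test:
H₀: observed counts match expected distribution
H₁: observed counts differ from expected distribution
df = k - 1 = 4
χ² = Σ(O - E)²/E
   = (12 - 16.9)²/16.9 + (12 - 10.6)²/10.6 + (25 - 23.7)²/23.7 + (14 - 16.6)²/16.6 + (18 - 13.2)²/13.2
   = 1.421 + 0.185 + 0.071 + 0.407 + 1.745
   = 3.83
p-value = 0.4296

Since p-value > α = 0.01, we fail to reject H₀.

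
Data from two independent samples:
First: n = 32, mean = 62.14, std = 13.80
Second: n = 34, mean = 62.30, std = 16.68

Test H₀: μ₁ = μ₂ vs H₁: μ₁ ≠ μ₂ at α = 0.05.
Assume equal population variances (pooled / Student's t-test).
Student's two-sample t-test (equal variances):
H₀: μ₁ = μ₂
H₁: μ₁ ≠ μ₂
df = n₁ + n₂ - 2 = 64
Pooled variance s_p² = [(n₁-1)s₁² + (n₂-1)s₂²] / (n₁ + n₂ - 2) = [(31)(13.80²) + (33)(16.68²)] / 64 = 235.7028
SE = √(s_p²(1/n₁ + 1/n₂)) = √(235.7028 × (1/32 + 1/34)) = 3.7813
t = (x̄₁ - x̄₂) / SE = (62.14 - 62.30) / 3.7813 = -0.16 / 3.7813 = -0.042
p-value = 0.9664

Since p-value > α = 0.05, we fail to reject H₀.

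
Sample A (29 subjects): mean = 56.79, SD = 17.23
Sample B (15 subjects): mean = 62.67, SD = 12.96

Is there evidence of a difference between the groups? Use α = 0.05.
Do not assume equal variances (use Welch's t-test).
Welch's two-sample t-test:
H₀: μ₁ = μ₂
H₁: μ₁ ≠ μ₂
s₁²/n₁ = 17.23²/29 = 10.2370,  s₂²/n₂ = 12.96²/15 = 11.1974
SE = √(s₁²/n₁ + s₂²/n₂) = √(10.2370 + 11.1974) = 4.6297
df (Welch-Satterthwaite) = (s₁²/n₁ + s₂²/n₂)² / [(s₁²/n₁)²/(n₁-1) + (s₂²/n₂)²/(n₂-1)] ≈ 36.18
t = (x̄₁ - x̄₂) / SE = (56.79 - 62.67) / 4.6297 = -5.88 / 4.6297 = -1.270
p-value = 0.2122

Since p-value > α = 0.05, we fail to reject H₀.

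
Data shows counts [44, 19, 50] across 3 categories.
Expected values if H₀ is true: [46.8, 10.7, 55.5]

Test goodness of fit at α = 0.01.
Chi-square goodness of fit test:
H₀: observed counts match expected distribution
H₁: observed counts differ from expected distribution
df = k - 1 = 2
χ² = Σ(O - E)²/E
   = (44 - 46.8)²/46.8 + (19 - 10.7)²/10.7 + (50 - 55.5)²/55.5
   = 0.168 + 6.438 + 0.545
   = 7.15
p-value = 0.0280

Since p-value > α = 0.01, we fail to reject H₀.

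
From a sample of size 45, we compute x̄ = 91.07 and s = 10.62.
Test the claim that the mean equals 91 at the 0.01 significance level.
One-sample t-test:
H₀: μ = 91
H₁: μ ≠ 91
df = n - 1 = 44
t = (x̄ - μ₀) / (s/√n) = (91.07 - 91) / (10.62/√45) = 0.044
p-value = 0.9649

Since p-value > α = 0.01, we fail to reject H₀.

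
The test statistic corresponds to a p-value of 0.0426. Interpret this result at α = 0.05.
Since p = 0.0426 < α = 0.05, reject H₀.
There is sufficient evidence to reject the null hypothesis; the result is statistically significant at the 0.05 level.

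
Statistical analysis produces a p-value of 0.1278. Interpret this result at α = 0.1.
Since p = 0.1278 > α = 0.1, fail to reject H₀.
There is insufficient evidence to reject the null hypothesis; the result is not statistically significant at the 0.1 level.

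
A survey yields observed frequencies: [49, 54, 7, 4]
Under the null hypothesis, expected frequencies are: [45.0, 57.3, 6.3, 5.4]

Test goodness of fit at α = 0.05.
Chi-square goodness of fit test:
H₀: observed counts match expected distribution
H₁: observed counts differ from expected distribution
df = k - 1 = 3
χ² = Σ(O - E)²/E
   = (49 - 45.0)²/45.0 + (54 - 57.3)²/57.3 + (7 - 6.3)²/6.3 + (4 - 5.4)²/5.4
   = 0.356 + 0.190 + 0.078 + 0.363
   = 0.99
p-value = 0.8046

Since p-value > α = 0.05, we fail to reject H₀.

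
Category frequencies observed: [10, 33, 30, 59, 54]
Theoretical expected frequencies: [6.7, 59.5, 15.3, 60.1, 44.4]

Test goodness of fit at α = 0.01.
Chi-square goodness of fit test:
H₀: observed counts match expected distribution
H₁: observed counts differ from expected distribution
df = k - 1 = 4
χ² = Σ(O - E)²/E
   = (10 - 6.7)²/6.7 + (33 - 59.5)²/59.5 + (30 - 15.3)²/15.3 + (59 - 60.1)²/60.1 + (54 - 44.4)²/44.4
   = 1.625 + 11.803 + 14.124 + 0.020 + 2.076
   = 29.65
p-value < 0.0001

Since p-value < α = 0.01, we reject H₀.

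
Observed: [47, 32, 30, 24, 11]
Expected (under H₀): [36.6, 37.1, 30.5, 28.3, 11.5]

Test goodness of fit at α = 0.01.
Chi-square goodness of fit test:
H₀: observed counts match expected distribution
H₁: observed counts differ from expected distribution
df = k - 1 = 4
χ² = Σ(O - E)²/E
   = (47 - 36.6)²/36.6 + (32 - 37.1)²/37.1 + (30 - 30.5)²/30.5 + (24 - 28.3)²/28.3 + (11 - 11.5)²/11.5
   = 2.955 + 0.701 + 0.008 + 0.653 + 0.022
   = 4.34
p-value = 0.3620

Since p-value > α = 0.01, we fail to reject H₀.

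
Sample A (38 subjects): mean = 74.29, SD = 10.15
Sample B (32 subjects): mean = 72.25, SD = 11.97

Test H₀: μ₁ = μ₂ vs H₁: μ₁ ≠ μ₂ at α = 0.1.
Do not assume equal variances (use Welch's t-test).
Welch's two-sample t-test:
H₀: μ₁ = μ₂
H₁: μ₁ ≠ μ₂
s₁²/n₁ = 10.15²/38 = 2.7111,  s₂²/n₂ = 11.97²/32 = 4.4775
SE = √(s₁²/n₁ + s₂²/n₂) = √(2.7111 + 4.4775) = 2.6812
df (Welch-Satterthwaite) = (s₁²/n₁ + s₂²/n₂)² / [(s₁²/n₁)²/(n₁-1) + (s₂²/n₂)²/(n₂-1)] ≈ 61.13
t = (x̄₁ - x̄₂) / SE = (74.29 - 72.25) / 2.6812 = 2.04 / 2.6812 = 0.761
p-value = 0.4497

Since p-value > α = 0.1, we fail to reject H₀.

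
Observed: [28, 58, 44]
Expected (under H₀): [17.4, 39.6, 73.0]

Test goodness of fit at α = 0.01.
Chi-square goodness of fit test:
H₀: observed counts match expected distribution
H₁: observed counts differ from expected distribution
df = k - 1 = 2
χ² = Σ(O - E)²/E
   = (28 - 17.4)²/17.4 + (58 - 39.6)²/39.6 + (44 - 73.0)²/73.0
   = 6.457 + 8.549 + 11.521
   = 26.53
p-value < 0.0001

Since p-value < α = 0.01, we reject H₀.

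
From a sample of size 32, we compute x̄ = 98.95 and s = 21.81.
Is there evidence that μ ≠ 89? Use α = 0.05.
One-sample t-test:
H₀: μ = 89
H₁: μ ≠ 89
df = n - 1 = 31
t = (x̄ - μ₀) / (s/√n) = (98.95 - 89) / (21.81/√32) = 2.581
p-value = 0.0148

Since p-value < α = 0.05, we reject H₀.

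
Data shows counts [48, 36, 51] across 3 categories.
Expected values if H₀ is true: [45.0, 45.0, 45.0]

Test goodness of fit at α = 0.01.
Chi-square goodness of fit test:
H₀: observed counts match expected distribution
H₁: observed counts differ from expected distribution
df = k - 1 = 2
χ² = Σ(O - E)²/E
   = (48 - 45.0)²/45.0 + (36 - 45.0)²/45.0 + (51 - 45.0)²/45.0
   = 0.200 + 1.800 + 0.800
   = 2.80
p-value = 0.2466

Since p-value > α = 0.01, we fail to reject H₀.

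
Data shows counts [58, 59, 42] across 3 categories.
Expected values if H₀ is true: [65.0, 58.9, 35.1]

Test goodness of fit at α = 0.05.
Chi-square goodness of fit test:
H₀: observed counts match expected distribution
H₁: observed counts differ from expected distribution
df = k - 1 = 2
χ² = Σ(O - E)²/E
   = (58 - 65.0)²/65.0 + (59 - 58.9)²/58.9 + (42 - 35.1)²/35.1
   = 0.754 + 0.000 + 1.356
   = 2.11
p-value = 0.3481

Since p-value > α = 0.05, we fail to reject H₀.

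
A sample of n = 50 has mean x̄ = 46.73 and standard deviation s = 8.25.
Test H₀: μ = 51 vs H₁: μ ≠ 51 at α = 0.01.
One-sample t-test:
H₀: μ = 51
H₁: μ ≠ 51
df = n - 1 = 49
t = (x̄ - μ₀) / (s/√n) = (46.73 - 51) / (8.25/√50) = -3.660
p-value = 0.0006

Since p-value < α = 0.01, we reject H₀.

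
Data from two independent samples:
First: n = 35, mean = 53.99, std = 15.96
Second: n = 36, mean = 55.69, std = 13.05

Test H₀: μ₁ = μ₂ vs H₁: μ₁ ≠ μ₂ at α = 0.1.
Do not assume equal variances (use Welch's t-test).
Welch's two-sample t-test:
H₀: μ₁ = μ₂
H₁: μ₁ ≠ μ₂
s₁²/n₁ = 15.96²/35 = 7.2778,  s₂²/n₂ = 13.05²/36 = 4.7306
SE = √(s₁²/n₁ + s₂²/n₂) = √(7.2778 + 4.7306) = 3.4653
df (Welch-Satterthwaite) = (s₁²/n₁ + s₂²/n₂)² / [(s₁²/n₁)²/(n₁-1) + (s₂²/n₂)²/(n₂-1)] ≈ 65.63
t = (x̄₁ - x̄₂) / SE = (53.99 - 55.69) / 3.4653 = -1.70 / 3.4653 = -0.491
p-value = 0.6254

Since p-value > α = 0.1, we fail to reject H₀.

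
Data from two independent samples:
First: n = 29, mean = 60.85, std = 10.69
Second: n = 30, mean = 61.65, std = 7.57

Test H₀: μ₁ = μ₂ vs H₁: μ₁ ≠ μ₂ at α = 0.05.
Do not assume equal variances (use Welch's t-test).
Welch's two-sample t-test:
H₀: μ₁ = μ₂
H₁: μ₁ ≠ μ₂
s₁²/n₁ = 10.69²/29 = 3.9406,  s₂²/n₂ = 7.57²/30 = 1.9102
SE = √(s₁²/n₁ + s₂²/n₂) = √(3.9406 + 1.9102) = 2.4188
df (Welch-Satterthwaite) = (s₁²/n₁ + s₂²/n₂)² / [(s₁²/n₁)²/(n₁-1) + (s₂²/n₂)²/(n₂-1)] ≈ 50.31
t = (x̄₁ - x̄₂) / SE = (60.85 - 61.65) / 2.4188 = -0.80 / 2.4188 = -0.331
p-value = 0.7422

Since p-value > α = 0.05, we fail to reject H₀.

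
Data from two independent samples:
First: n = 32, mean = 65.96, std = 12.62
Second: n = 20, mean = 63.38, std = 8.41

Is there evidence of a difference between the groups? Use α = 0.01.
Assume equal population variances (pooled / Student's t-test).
Student's two-sample t-test (equal variances):
H₀: μ₁ = μ₂
H₁: μ₁ ≠ μ₂
df = n₁ + n₂ - 2 = 50
Pooled variance s_p² = [(n₁-1)s₁² + (n₂-1)s₂²] / (n₁ + n₂ - 2) = [(31)(12.62²) + (19)(8.41²)] / 50 = 125.6206
SE = √(s_p²(1/n₁ + 1/n₂)) = √(125.6206 × (1/32 + 1/20)) = 3.1948
t = (x̄₁ - x̄₂) / SE = (65.96 - 63.38) / 3.1948 = 2.58 / 3.1948 = 0.808
p-value = 0.4232

Since p-value > α = 0.01, we fail to reject H₀.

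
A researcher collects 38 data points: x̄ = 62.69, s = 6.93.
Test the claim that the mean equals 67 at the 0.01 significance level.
One-sample t-test:
H₀: μ = 67
H₁: μ ≠ 67
df = n - 1 = 37
t = (x̄ - μ₀) / (s/√n) = (62.69 - 67) / (6.93/√38) = -3.834
p-value = 0.0005

Since p-value < α = 0.01, we reject H₀.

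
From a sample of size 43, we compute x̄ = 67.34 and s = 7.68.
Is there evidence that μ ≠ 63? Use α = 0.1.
One-sample t-test:
H₀: μ = 63
H₁: μ ≠ 63
df = n - 1 = 42
t = (x̄ - μ₀) / (s/√n) = (67.34 - 63) / (7.68/√43) = 3.706
p-value = 0.0006

Since p-value < α = 0.1, we reject H₀.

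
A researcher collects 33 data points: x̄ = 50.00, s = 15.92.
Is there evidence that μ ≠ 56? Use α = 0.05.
One-sample t-test:
H₀: μ = 56
H₁: μ ≠ 56
df = n - 1 = 32
t = (x̄ - μ₀) / (s/√n) = (50.00 - 56) / (15.92/√33) = -2.165
p-value = 0.0379

Since p-value < α = 0.05, we reject H₀.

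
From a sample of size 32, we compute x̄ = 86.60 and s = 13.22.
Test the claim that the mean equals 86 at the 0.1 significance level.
One-sample t-test:
H₀: μ = 86
H₁: μ ≠ 86
df = n - 1 = 31
t = (x̄ - μ₀) / (s/√n) = (86.60 - 86) / (13.22/√32) = 0.257
p-value = 0.7991

Since p-value > α = 0.1, we fail to reject H₀.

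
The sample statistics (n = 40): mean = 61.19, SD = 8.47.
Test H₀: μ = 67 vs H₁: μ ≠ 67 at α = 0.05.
One-sample t-test:
H₀: μ = 67
H₁: μ ≠ 67
df = n - 1 = 39
t = (x̄ - μ₀) / (s/√n) = (61.19 - 67) / (8.47/√40) = -4.338
p-value = 0.0001

Since p-value < α = 0.05, we reject H₀.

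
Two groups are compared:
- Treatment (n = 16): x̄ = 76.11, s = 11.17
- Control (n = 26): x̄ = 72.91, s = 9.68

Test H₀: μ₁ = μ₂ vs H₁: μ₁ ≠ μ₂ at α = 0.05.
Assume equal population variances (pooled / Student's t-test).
Student's two-sample t-test (equal variances):
H₀: μ₁ = μ₂
H₁: μ₁ ≠ μ₂
df = n₁ + n₂ - 2 = 40
Pooled variance s_p² = [(n₁-1)s₁² + (n₂-1)s₂²] / (n₁ + n₂ - 2) = [(15)(11.17²) + (25)(9.68²)] / 40 = 105.3523
SE = √(s_p²(1/n₁ + 1/n₂)) = √(105.3523 × (1/16 + 1/26)) = 3.2614
t = (x̄₁ - x̄₂) / SE = (76.11 - 72.91) / 3.2614 = 3.20 / 3.2614 = 0.981
p-value = 0.3324

Since p-value > α = 0.05, we fail to reject H₀.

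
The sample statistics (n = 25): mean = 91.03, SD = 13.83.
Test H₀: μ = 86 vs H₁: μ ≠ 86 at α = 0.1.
One-sample t-test:
H₀: μ = 86
H₁: μ ≠ 86
df = n - 1 = 24
t = (x̄ - μ₀) / (s/√n) = (91.03 - 86) / (13.83/√25) = 1.819
p-value = 0.0815

Since p-value < α = 0.1, we reject H₀.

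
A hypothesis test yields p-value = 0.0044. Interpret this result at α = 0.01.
Since p = 0.0044 < α = 0.01, reject H₀.
There is sufficient evidence to reject the null hypothesis; the result is statistically significant at the 0.01 level.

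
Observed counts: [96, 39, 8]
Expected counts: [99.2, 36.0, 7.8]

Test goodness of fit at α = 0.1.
Chi-square goodness of fit test:
H₀: observed counts match expected distribution
H₁: observed counts differ from expected distribution
df = k - 1 = 2
χ² = Σ(O - E)²/E
   = (96 - 99.2)²/99.2 + (39 - 36.0)²/36.0 + (8 - 7.8)²/7.8
   = 0.103 + 0.250 + 0.005
   = 0.36
p-value = 0.8360

Since p-value > α = 0.1, we fail to reject H₀.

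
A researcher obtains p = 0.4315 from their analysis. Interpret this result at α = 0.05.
Since p = 0.4315 > α = 0.05, fail to reject H₀.
There is insufficient evidence to reject the null hypothesis; the result is not statistically significant at the 0.05 level.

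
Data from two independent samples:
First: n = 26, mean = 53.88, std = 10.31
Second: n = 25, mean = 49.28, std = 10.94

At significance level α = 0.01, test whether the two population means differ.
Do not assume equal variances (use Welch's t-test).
Welch's two-sample t-test:
H₀: μ₁ = μ₂
H₁: μ₁ ≠ μ₂
s₁²/n₁ = 10.31²/26 = 4.0883,  s₂²/n₂ = 10.94²/25 = 4.7873
SE = √(s₁²/n₁ + s₂²/n₂) = √(4.0883 + 4.7873) = 2.9792
df (Welch-Satterthwaite) = (s₁²/n₁ + s₂²/n₂)² / [(s₁²/n₁)²/(n₁-1) + (s₂²/n₂)²/(n₂-1)] ≈ 48.52
t = (x̄₁ - x̄₂) / SE = (53.88 - 49.28) / 2.9792 = 4.60 / 2.9792 = 1.544
p-value = 0.1291

Since p-value > α = 0.01, we fail to reject H₀.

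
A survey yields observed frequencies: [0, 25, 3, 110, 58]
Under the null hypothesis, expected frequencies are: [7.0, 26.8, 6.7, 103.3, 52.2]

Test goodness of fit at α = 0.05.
Chi-square goodness of fit test:
H₀: observed counts match expected distribution
H₁: observed counts differ from expected distribution
df = k - 1 = 4
χ² = Σ(O - E)²/E
   = (0 - 7.0)²/7.0 + (25 - 26.8)²/26.8 + (3 - 6.7)²/6.7 + (110 - 103.3)²/103.3 + (58 - 52.2)²/52.2
   = 7.000 + 0.121 + 2.043 + 0.435 + 0.644
   = 10.24
p-value = 0.0365

Since p-value < α = 0.05, we reject H₀.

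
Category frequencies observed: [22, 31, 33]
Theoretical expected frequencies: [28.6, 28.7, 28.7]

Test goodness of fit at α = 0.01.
Chi-square goodness of fit test:
H₀: observed counts match expected distribution
H₁: observed counts differ from expected distribution
df = k - 1 = 2
χ² = Σ(O - E)²/E
   = (22 - 28.6)²/28.6 + (31 - 28.7)²/28.7 + (33 - 28.7)²/28.7
   = 1.523 + 0.184 + 0.644
   = 2.35
p-value = 0.3086

Since p-value > α = 0.01, we fail to reject H₀.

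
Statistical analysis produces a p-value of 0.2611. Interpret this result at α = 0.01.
Since p = 0.2611 > α = 0.01, fail to reject H₀.
There is insufficient evidence to reject the null hypothesis; the result is not statistically significant at the 0.01 level.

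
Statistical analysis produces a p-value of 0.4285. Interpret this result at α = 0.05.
Since p = 0.4285 > α = 0.05, fail to reject H₀.
There is insufficient evidence to reject the null hypothesis; the result is not statistically significant at the 0.05 level.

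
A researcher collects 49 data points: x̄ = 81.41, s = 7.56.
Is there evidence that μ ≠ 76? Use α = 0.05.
One-sample t-test:
H₀: μ = 76
H₁: μ ≠ 76
df = n - 1 = 48
t = (x̄ - μ₀) / (s/√n) = (81.41 - 76) / (7.56/√49) = 5.009
p-value < 0.0001

Since p-value < α = 0.05, we reject H₀.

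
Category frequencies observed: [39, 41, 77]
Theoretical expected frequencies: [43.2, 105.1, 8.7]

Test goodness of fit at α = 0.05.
Chi-square goodness of fit test:
H₀: observed counts match expected distribution
H₁: observed counts differ from expected distribution
df = k - 1 = 2
χ² = Σ(O - E)²/E
   = (39 - 43.2)²/43.2 + (41 - 105.1)²/105.1 + (77 - 8.7)²/8.7
   = 0.408 + 39.094 + 536.194
   = 575.70
p-value < 0.0001

Since p-value < α = 0.05, we reject H₀.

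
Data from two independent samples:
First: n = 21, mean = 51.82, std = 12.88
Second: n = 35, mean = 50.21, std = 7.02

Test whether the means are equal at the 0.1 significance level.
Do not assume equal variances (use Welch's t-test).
Welch's two-sample t-test:
H₀: μ₁ = μ₂
H₁: μ₁ ≠ μ₂
s₁²/n₁ = 12.88²/21 = 7.8997,  s₂²/n₂ = 7.02²/35 = 1.4080
SE = √(s₁²/n₁ + s₂²/n₂) = √(7.8997 + 1.4080) = 3.0509
df (Welch-Satterthwaite) = (s₁²/n₁ + s₂²/n₂)² / [(s₁²/n₁)²/(n₁-1) + (s₂²/n₂)²/(n₂-1)] ≈ 27.26
t = (x̄₁ - x̄₂) / SE = (51.82 - 50.21) / 3.0509 = 1.61 / 3.0509 = 0.528
p-value = 0.6020

Since p-value > α = 0.1, we fail to reject H₀.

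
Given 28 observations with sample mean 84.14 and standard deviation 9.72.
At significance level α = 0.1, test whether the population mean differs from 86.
One-sample t-test:
H₀: μ = 86
H₁: μ ≠ 86
df = n - 1 = 27
t = (x̄ - μ₀) / (s/√n) = (84.14 - 86) / (9.72/√28) = -1.013
p-value = 0.3203

Since p-value > α = 0.1, we fail to reject H₀.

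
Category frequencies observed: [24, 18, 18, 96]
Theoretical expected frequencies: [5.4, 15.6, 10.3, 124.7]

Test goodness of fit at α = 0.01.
Chi-square goodness of fit test:
H₀: observed counts match expected distribution
H₁: observed counts differ from expected distribution
df = k - 1 = 3
χ² = Σ(O - E)²/E
   = (24 - 5.4)²/5.4 + (18 - 15.6)²/15.6 + (18 - 10.3)²/10.3 + (96 - 124.7)²/124.7
   = 64.067 + 0.369 + 5.756 + 6.605
   = 76.80
p-value < 0.0001

Since p-value < α = 0.01, we reject H₀.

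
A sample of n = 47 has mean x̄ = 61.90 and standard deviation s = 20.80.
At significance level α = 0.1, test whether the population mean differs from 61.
One-sample t-test:
H₀: μ = 61
H₁: μ ≠ 61
df = n - 1 = 46
t = (x̄ - μ₀) / (s/√n) = (61.90 - 61) / (20.80/√47) = 0.297
p-value = 0.7681

Since p-value > α = 0.1, we fail to reject H₀.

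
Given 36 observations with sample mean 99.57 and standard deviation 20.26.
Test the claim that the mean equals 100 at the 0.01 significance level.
One-sample t-test:
H₀: μ = 100
H₁: μ ≠ 100
df = n - 1 = 35
t = (x̄ - μ₀) / (s/√n) = (99.57 - 100) / (20.26/√36) = -0.127
p-value = 0.8994

Since p-value > α = 0.01, we fail to reject H₀.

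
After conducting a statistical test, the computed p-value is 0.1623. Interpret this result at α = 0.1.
Since p = 0.1623 > α = 0.1, fail to reject H₀.
There is insufficient evidence to reject the null hypothesis; the result is not statistically significant at the 0.1 level.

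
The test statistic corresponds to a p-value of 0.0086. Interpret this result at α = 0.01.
Since p = 0.0086 < α = 0.01, reject H₀.
There is sufficient evidence to reject the null hypothesis; the result is statistically significant at the 0.01 level.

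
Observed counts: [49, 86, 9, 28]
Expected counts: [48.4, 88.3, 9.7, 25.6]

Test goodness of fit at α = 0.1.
Chi-square goodness of fit test:
H₀: observed counts match expected distribution
H₁: observed counts differ from expected distribution
df = k - 1 = 3
χ² = Σ(O - E)²/E
   = (49 - 48.4)²/48.4 + (86 - 88.3)²/88.3 + (9 - 9.7)²/9.7 + (28 - 25.6)²/25.6
   = 0.007 + 0.060 + 0.051 + 0.225
   = 0.34
p-value = 0.9518

Since p-value > α = 0.1, we fail to reject H₀.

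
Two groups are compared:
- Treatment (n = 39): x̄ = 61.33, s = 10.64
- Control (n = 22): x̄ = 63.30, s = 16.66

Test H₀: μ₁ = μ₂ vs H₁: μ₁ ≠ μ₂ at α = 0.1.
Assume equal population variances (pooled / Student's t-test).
Student's two-sample t-test (equal variances):
H₀: μ₁ = μ₂
H₁: μ₁ ≠ μ₂
df = n₁ + n₂ - 2 = 59
Pooled variance s_p² = [(n₁-1)s₁² + (n₂-1)s₂²] / (n₁ + n₂ - 2) = [(38)(10.64²) + (21)(16.66²)] / 59 = 171.7056
SE = √(s_p²(1/n₁ + 1/n₂)) = √(171.7056 × (1/39 + 1/22)) = 3.4939
t = (x̄₁ - x̄₂) / SE = (61.33 - 63.30) / 3.4939 = -1.97 / 3.4939 = -0.564
p-value = 0.5750

Since p-value > α = 0.1, we fail to reject H₀.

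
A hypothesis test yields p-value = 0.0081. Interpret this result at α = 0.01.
Since p = 0.0081 < α = 0.01, reject H₀.
There is sufficient evidence to reject the null hypothesis; the result is statistically significant at the 0.01 level.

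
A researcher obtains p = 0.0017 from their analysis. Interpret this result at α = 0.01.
Since p = 0.0017 < α = 0.01, reject H₀.
There is sufficient evidence to reject the null hypothesis; the result is statistically significant at the 0.01 level.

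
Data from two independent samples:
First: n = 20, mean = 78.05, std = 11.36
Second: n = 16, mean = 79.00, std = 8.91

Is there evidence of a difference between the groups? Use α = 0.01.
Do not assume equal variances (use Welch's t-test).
Welch's two-sample t-test:
H₀: μ₁ = μ₂
H₁: μ₁ ≠ μ₂
s₁²/n₁ = 11.36²/20 = 6.4525,  s₂²/n₂ = 8.91²/16 = 4.9618
SE = √(s₁²/n₁ + s₂²/n₂) = √(6.4525 + 4.9618) = 3.3785
df (Welch-Satterthwaite) = (s₁²/n₁ + s₂²/n₂)² / [(s₁²/n₁)²/(n₁-1) + (s₂²/n₂)²/(n₂-1)] ≈ 33.99
t = (x̄₁ - x̄₂) / SE = (78.05 - 79.00) / 3.3785 = -0.95 / 3.3785 = -0.281
p-value = 0.7803

Since p-value > α = 0.01, we fail to reject H₀.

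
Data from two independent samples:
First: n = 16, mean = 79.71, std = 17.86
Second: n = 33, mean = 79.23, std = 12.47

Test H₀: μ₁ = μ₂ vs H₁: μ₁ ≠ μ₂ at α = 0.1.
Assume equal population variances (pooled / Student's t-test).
Student's two-sample t-test (equal variances):
H₀: μ₁ = μ₂
H₁: μ₁ ≠ μ₂
df = n₁ + n₂ - 2 = 47
Pooled variance s_p² = [(n₁-1)s₁² + (n₂-1)s₂²] / (n₁ + n₂ - 2) = [(15)(17.86²) + (32)(12.47²)] / 47 = 207.6750
SE = √(s_p²(1/n₁ + 1/n₂)) = √(207.6750 × (1/16 + 1/33)) = 4.3901
t = (x̄₁ - x̄₂) / SE = (79.71 - 79.23) / 4.3901 = 0.48 / 4.3901 = 0.109
p-value = 0.9134

Since p-value > α = 0.1, we fail to reject H₀.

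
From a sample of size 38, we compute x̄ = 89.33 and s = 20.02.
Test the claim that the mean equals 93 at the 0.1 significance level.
One-sample t-test:
H₀: μ = 93
H₁: μ ≠ 93
df = n - 1 = 37
t = (x̄ - μ₀) / (s/√n) = (89.33 - 93) / (20.02/√38) = -1.130
p-value = 0.2657

Since p-value > α = 0.1, we fail to reject H₀.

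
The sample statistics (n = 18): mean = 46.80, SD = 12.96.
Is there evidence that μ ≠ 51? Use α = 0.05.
One-sample t-test:
H₀: μ = 51
H₁: μ ≠ 51
df = n - 1 = 17
t = (x̄ - μ₀) / (s/√n) = (46.80 - 51) / (12.96/√18) = -1.375
p-value = 0.1870

Since p-value > α = 0.05, we fail to reject H₀.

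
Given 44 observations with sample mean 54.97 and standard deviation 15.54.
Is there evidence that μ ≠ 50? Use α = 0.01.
One-sample t-test:
H₀: μ = 50
H₁: μ ≠ 50
df = n - 1 = 43
t = (x̄ - μ₀) / (s/√n) = (54.97 - 50) / (15.54/√44) = 2.121
p-value = 0.0397

Since p-value > α = 0.01, we fail to reject H₀.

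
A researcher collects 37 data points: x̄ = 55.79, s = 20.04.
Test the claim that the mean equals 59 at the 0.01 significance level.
One-sample t-test:
H₀: μ = 59
H₁: μ ≠ 59
df = n - 1 = 36
t = (x̄ - μ₀) / (s/√n) = (55.79 - 59) / (20.04/√37) = -0.974
p-value = 0.3364

Since p-value > α = 0.01, we fail to reject H₀.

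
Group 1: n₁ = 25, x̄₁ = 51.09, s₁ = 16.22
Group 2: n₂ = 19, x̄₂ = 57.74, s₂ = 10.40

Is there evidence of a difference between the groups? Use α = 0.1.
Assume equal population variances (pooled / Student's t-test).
Student's two-sample t-test (equal variances):
H₀: μ₁ = μ₂
H₁: μ₁ ≠ μ₂
df = n₁ + n₂ - 2 = 42
Pooled variance s_p² = [(n₁-1)s₁² + (n₂-1)s₂²] / (n₁ + n₂ - 2) = [(24)(16.22²) + (18)(10.40²)] / 42 = 196.6905
SE = √(s_p²(1/n₁ + 1/n₂)) = √(196.6905 × (1/25 + 1/19)) = 4.2685
t = (x̄₁ - x̄₂) / SE = (51.09 - 57.74) / 4.2685 = -6.65 / 4.2685 = -1.558
p-value = 0.1268

Since p-value > α = 0.1, we fail to reject H₀.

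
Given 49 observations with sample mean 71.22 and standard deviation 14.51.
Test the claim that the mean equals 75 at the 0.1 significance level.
One-sample t-test:
H₀: μ = 75
H₁: μ ≠ 75
df = n - 1 = 48
t = (x̄ - μ₀) / (s/√n) = (71.22 - 75) / (14.51/√49) = -1.824
p-value = 0.0744

Since p-value < α = 0.1, we reject H₀.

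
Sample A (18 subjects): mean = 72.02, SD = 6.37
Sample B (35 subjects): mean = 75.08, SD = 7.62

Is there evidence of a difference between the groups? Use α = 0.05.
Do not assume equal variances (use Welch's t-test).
Welch's two-sample t-test:
H₀: μ₁ = μ₂
H₁: μ₁ ≠ μ₂
s₁²/n₁ = 6.37²/18 = 2.2543,  s₂²/n₂ = 7.62²/35 = 1.6590
SE = √(s₁²/n₁ + s₂²/n₂) = √(2.2543 + 1.6590) = 1.9782
df (Welch-Satterthwaite) = (s₁²/n₁ + s₂²/n₂)² / [(s₁²/n₁)²/(n₁-1) + (s₂²/n₂)²/(n₂-1)] ≈ 40.31
t = (x̄₁ - x̄₂) / SE = (72.02 - 75.08) / 1.9782 = -3.06 / 1.9782 = -1.547
p-value = 0.1297

Since p-value > α = 0.05, we fail to reject H₀.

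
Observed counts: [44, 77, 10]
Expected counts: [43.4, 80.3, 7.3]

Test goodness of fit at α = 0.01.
Chi-square goodness of fit test:
H₀: observed counts match expected distribution
H₁: observed counts differ from expected distribution
df = k - 1 = 2
χ² = Σ(O - E)²/E
   = (44 - 43.4)²/43.4 + (77 - 80.3)²/80.3 + (10 - 7.3)²/7.3
   = 0.008 + 0.136 + 0.999
   = 1.14
p-value = 0.5648

Since p-value > α = 0.01, we fail to reject H₀.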